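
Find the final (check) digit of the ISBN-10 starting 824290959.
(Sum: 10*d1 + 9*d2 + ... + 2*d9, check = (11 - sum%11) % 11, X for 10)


Weighted sum: 267
267 mod 11 = 3

Check digit: 8


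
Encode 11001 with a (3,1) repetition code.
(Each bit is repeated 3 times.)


Each bit -> 3 copies

111111000000111


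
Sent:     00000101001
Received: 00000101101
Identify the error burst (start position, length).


XOR: 00000000100

Burst at position 8, length 1


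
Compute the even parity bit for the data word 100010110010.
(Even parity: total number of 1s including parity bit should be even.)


Number of 1s in data: 5
Parity bit: 1

1


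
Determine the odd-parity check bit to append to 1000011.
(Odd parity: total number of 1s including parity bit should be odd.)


Number of 1s in data: 3
Parity bit: 0

0


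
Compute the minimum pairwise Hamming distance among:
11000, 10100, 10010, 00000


Comparing all pairs, minimum distance: 2
Can detect 1 errors, correct 0 errors

2


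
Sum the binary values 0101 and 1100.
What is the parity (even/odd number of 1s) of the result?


0101 = 5
1100 = 12
Sum = 17 = 10001
1s count = 2

even parity (2 ones in 10001)


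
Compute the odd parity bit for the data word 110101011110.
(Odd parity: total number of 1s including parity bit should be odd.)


Number of 1s in data: 8
Parity bit: 1

1


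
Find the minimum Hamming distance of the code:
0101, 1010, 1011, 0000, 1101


Comparing all pairs, minimum distance: 1
Can detect 0 errors, correct 0 errors

1


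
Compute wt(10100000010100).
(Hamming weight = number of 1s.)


Counting 1s in 10100000010100

4


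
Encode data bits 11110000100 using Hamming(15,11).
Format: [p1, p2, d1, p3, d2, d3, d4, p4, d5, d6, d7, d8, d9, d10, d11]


Parity bits: p1=0, p2=1, p3=0, p4=1

011011110000100


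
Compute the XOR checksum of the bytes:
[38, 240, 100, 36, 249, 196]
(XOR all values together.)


XOR chain: 38 ^ 240 ^ 100 ^ 36 ^ 249 ^ 196 = 171

171


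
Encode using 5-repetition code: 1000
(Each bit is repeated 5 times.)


Each bit -> 5 copies

11111000000000000000


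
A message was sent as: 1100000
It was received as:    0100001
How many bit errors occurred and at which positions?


XOR: 1000001

2 error(s) at position(s): 0, 6


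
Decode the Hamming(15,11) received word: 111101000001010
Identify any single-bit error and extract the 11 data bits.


Syndrome = 0: no error detected

Data: 10100001010 (no errors)


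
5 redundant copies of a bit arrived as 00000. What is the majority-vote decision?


Ones: 0 out of 5
Threshold: 3

0 (0/5 voted 1)


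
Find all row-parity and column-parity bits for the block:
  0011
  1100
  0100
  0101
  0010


Row parities: 00101
Column parities: 1100

Row P: 00101, Col P: 1100, Corner: 0


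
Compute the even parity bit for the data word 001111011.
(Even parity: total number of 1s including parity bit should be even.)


Number of 1s in data: 6
Parity bit: 0

0


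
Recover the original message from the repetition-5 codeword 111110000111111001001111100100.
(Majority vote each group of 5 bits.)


Groups: 11111, 00001, 11111, 00100, 11111, 00100
Majority votes: 101010

101010


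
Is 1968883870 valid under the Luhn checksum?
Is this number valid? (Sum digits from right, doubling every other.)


Luhn sum = 56
56 mod 10 = 6

Invalid (Luhn sum mod 10 = 6)


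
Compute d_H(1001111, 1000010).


XOR: 0001101
Count of 1s: 3

3


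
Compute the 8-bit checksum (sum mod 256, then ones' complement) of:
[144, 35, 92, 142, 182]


Sum = 595 mod 256 = 83
Complement = 172

172


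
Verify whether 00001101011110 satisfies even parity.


Number of 1s: 7

No, parity error (7 ones)


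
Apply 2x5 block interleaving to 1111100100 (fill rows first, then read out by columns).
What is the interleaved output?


Matrix:
  11111
  00100
Read columns: 1010111010

1010111010


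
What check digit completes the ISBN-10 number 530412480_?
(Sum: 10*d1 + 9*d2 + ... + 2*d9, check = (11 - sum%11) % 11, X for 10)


Weighted sum: 161
161 mod 11 = 7

Check digit: 4


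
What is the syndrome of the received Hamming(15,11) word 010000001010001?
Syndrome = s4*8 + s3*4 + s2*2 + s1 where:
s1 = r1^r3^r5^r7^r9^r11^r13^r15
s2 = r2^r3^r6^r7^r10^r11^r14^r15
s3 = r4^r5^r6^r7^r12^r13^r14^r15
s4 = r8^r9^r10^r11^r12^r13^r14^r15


s1=1, s2=1, s3=1, s4=1

Syndrome = 15 (error at position 15)


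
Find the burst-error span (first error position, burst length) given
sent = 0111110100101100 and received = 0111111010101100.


XOR: 0000001110000000

Burst at position 6, length 3


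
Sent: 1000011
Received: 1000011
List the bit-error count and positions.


XOR: 0000000

0 errors (received matches sent)


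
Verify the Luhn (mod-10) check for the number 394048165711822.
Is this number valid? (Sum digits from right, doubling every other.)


Luhn sum = 58
58 mod 10 = 8

Invalid (Luhn sum mod 10 = 8)


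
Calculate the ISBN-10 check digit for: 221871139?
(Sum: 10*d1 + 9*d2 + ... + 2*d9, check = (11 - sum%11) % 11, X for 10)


Weighted sum: 180
180 mod 11 = 4

Check digit: 7


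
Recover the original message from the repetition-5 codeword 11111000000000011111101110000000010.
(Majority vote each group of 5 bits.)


Groups: 11111, 00000, 00000, 11111, 10111, 00000, 00010
Majority votes: 1001100

1001100


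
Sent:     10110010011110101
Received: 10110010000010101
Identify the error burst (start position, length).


XOR: 00000000011100000

Burst at position 9, length 3


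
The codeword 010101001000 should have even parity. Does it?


Number of 1s: 4

Yes, parity is correct (4 ones)


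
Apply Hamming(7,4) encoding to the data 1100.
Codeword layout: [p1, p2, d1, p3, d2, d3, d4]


Parity bits: p1=0, p2=1, p3=1

0111100


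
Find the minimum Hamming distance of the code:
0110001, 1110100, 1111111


Comparing all pairs, minimum distance: 3
Can detect 2 errors, correct 1 errors

3


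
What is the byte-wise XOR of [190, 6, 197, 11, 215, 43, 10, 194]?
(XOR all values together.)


XOR chain: 190 ^ 6 ^ 197 ^ 11 ^ 215 ^ 43 ^ 10 ^ 194 = 66

66


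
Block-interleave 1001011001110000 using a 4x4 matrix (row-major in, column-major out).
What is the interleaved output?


Matrix:
  1001
  0110
  0111
  0000
Read columns: 1000011001101010

1000011001101010


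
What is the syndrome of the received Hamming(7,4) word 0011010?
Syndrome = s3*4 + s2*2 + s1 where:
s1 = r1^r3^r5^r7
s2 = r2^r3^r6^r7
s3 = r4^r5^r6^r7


s1=1, s2=0, s3=0

Syndrome = 1 (error at position 1)


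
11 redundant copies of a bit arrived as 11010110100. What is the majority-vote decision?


Ones: 6 out of 11
Threshold: 6

1 (6/11 voted 1)


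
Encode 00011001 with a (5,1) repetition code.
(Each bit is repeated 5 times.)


Each bit -> 5 copies

0000000000000001111111111000000000011111


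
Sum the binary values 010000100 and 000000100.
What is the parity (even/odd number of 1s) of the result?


010000100 = 132
000000100 = 4
Sum = 136 = 10001000
1s count = 2

even parity (2 ones in 10001000)


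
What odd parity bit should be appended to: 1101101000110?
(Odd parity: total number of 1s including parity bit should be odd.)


Number of 1s in data: 7
Parity bit: 0

0


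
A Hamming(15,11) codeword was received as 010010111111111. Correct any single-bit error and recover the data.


Syndrome = 0: no error detected

Data: 01011111111 (no errors)


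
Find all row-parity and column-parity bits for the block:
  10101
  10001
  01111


Row parities: 100
Column parities: 01011

Row P: 100, Col P: 01011, Corner: 1


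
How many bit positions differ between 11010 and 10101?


XOR: 01111
Count of 1s: 4

4


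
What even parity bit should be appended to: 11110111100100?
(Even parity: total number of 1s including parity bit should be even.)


Number of 1s in data: 9
Parity bit: 1

1


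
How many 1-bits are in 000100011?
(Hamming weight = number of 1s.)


Counting 1s in 000100011

3


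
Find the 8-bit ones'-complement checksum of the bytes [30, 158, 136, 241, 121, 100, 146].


Sum = 932 mod 256 = 164
Complement = 91

91


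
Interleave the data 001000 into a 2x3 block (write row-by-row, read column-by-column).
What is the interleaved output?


Matrix:
  001
  000
Read columns: 000010

000010


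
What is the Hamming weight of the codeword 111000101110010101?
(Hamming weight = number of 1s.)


Counting 1s in 111000101110010101

10


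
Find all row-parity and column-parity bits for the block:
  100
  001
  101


Row parities: 110
Column parities: 000

Row P: 110, Col P: 000, Corner: 0


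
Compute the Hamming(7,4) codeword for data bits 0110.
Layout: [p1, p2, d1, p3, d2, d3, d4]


Parity bits: p1=1, p2=1, p3=0

1100110


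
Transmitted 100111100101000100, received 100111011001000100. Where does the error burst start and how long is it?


XOR: 000000111100000000

Burst at position 6, length 4


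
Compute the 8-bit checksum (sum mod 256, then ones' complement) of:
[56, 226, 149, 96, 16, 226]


Sum = 769 mod 256 = 1
Complement = 254

254


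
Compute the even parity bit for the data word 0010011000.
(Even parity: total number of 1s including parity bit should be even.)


Number of 1s in data: 3
Parity bit: 1

1


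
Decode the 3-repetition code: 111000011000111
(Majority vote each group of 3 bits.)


Groups: 111, 000, 011, 000, 111
Majority votes: 10101

10101


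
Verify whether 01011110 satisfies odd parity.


Number of 1s: 5

Yes, parity is correct (5 ones)


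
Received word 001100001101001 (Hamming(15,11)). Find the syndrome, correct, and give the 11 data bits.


Syndrome = 7: error at position 7

Data: 10011101001 (corrected bit 7)


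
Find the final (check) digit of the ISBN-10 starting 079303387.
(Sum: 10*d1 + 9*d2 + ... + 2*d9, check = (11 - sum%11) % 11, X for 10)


Weighted sum: 221
221 mod 11 = 1

Check digit: X


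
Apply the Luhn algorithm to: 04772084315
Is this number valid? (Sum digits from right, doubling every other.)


Luhn sum = 48
48 mod 10 = 8

Invalid (Luhn sum mod 10 = 8)


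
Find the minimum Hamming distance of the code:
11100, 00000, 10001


Comparing all pairs, minimum distance: 2
Can detect 1 errors, correct 0 errors

2


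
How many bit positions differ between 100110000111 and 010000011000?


XOR: 110110011111
Count of 1s: 9

9


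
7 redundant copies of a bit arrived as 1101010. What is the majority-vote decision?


Ones: 4 out of 7
Threshold: 4

1 (4/7 voted 1)


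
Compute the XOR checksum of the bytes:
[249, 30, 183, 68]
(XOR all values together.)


XOR chain: 249 ^ 30 ^ 183 ^ 68 = 20

20


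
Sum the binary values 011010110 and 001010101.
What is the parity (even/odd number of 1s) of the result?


011010110 = 214
001010101 = 85
Sum = 299 = 100101011
1s count = 5

odd parity (5 ones in 100101011)


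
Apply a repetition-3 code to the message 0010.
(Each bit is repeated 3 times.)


Each bit -> 3 copies

000000111000


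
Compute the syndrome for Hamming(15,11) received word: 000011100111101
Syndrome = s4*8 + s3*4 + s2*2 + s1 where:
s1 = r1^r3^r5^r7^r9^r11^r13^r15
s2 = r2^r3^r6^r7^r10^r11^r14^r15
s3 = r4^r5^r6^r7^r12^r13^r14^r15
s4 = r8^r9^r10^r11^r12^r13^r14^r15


s1=1, s2=1, s3=0, s4=1

Syndrome = 11 (error at position 11)


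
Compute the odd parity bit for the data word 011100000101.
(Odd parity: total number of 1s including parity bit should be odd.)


Number of 1s in data: 5
Parity bit: 0

0


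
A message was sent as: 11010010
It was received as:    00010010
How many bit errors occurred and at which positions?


XOR: 11000000

2 error(s) at position(s): 0, 1


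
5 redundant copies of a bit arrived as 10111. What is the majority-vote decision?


Ones: 4 out of 5
Threshold: 3

1 (4/5 voted 1)


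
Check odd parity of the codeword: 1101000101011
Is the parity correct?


Number of 1s: 7

Yes, parity is correct (7 ones)


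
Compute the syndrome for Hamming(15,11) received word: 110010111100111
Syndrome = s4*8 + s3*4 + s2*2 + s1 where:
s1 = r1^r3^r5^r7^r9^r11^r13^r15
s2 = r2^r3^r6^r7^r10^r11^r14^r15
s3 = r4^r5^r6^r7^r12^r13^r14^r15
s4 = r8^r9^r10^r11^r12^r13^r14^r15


s1=0, s2=1, s3=1, s4=0

Syndrome = 6 (error at position 6)


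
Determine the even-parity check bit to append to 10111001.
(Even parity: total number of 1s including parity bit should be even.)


Number of 1s in data: 5
Parity bit: 1

1


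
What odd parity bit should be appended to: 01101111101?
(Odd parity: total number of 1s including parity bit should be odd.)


Number of 1s in data: 8
Parity bit: 1

1


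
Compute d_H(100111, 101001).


XOR: 001110
Count of 1s: 3

3


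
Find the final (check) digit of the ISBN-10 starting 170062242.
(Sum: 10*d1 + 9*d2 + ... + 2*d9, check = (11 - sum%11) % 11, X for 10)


Weighted sum: 143
143 mod 11 = 0

Check digit: 0


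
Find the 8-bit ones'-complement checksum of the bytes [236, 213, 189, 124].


Sum = 762 mod 256 = 250
Complement = 5

5


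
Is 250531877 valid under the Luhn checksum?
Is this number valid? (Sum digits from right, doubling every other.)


Luhn sum = 29
29 mod 10 = 9

Invalid (Luhn sum mod 10 = 9)


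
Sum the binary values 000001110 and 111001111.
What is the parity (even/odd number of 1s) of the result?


000001110 = 14
111001111 = 463
Sum = 477 = 111011101
1s count = 7

odd parity (7 ones in 111011101)


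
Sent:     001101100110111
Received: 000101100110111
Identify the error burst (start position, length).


XOR: 001000000000000

Burst at position 2, length 1


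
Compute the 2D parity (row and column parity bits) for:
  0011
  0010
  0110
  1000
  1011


Row parities: 01011
Column parities: 0100

Row P: 01011, Col P: 0100, Corner: 1


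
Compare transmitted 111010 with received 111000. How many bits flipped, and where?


XOR: 000010

1 error(s) at position(s): 4


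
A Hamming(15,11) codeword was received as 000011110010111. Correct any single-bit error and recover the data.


Syndrome = 11: error at position 11

Data: 01110000111 (corrected bit 11)


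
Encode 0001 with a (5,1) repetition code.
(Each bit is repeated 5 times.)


Each bit -> 5 copies

00000000000000011111


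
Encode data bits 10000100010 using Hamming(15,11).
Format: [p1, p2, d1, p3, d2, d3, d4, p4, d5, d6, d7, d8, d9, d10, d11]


Parity bits: p1=1, p2=1, p3=1, p4=0

111100000100010


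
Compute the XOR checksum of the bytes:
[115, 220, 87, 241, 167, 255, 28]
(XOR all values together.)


XOR chain: 115 ^ 220 ^ 87 ^ 241 ^ 167 ^ 255 ^ 28 = 77

77


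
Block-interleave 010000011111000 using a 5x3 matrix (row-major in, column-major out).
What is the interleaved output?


Matrix:
  010
  000
  011
  111
  000
Read columns: 000101011000110

000101011000110


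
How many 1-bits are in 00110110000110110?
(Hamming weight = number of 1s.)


Counting 1s in 00110110000110110

8


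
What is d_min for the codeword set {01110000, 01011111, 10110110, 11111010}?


Comparing all pairs, minimum distance: 3
Can detect 2 errors, correct 1 errors

3


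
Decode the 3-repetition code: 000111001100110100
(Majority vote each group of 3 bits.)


Groups: 000, 111, 001, 100, 110, 100
Majority votes: 010010

010010


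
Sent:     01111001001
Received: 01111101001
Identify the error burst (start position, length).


XOR: 00000100000

Burst at position 5, length 1


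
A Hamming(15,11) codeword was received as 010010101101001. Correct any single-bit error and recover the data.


Syndrome = 0: no error detected

Data: 01011101001 (no errors)


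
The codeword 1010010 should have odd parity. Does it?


Number of 1s: 3

Yes, parity is correct (3 ones)


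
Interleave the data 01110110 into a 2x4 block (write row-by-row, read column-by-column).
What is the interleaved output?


Matrix:
  0111
  0110
Read columns: 00111110

00111110


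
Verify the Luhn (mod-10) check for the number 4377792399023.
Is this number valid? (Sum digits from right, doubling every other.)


Luhn sum = 71
71 mod 10 = 1

Invalid (Luhn sum mod 10 = 1)


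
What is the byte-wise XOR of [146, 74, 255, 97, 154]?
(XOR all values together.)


XOR chain: 146 ^ 74 ^ 255 ^ 97 ^ 154 = 220

220


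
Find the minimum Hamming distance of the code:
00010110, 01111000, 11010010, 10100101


Comparing all pairs, minimum distance: 3
Can detect 2 errors, correct 1 errors

3


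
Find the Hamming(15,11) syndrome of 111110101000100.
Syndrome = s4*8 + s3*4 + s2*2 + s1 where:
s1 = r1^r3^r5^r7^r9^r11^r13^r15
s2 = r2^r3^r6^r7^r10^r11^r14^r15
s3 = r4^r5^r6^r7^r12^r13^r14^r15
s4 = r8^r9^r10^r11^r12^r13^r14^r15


s1=0, s2=1, s3=0, s4=0

Syndrome = 2 (error at position 2)


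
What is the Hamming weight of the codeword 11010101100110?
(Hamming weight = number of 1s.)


Counting 1s in 11010101100110

8


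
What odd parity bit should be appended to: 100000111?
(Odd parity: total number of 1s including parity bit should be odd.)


Number of 1s in data: 4
Parity bit: 1

1


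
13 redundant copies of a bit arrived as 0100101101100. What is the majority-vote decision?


Ones: 6 out of 13
Threshold: 7

0 (6/13 voted 1)


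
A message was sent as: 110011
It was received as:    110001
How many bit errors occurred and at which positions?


XOR: 000010

1 error(s) at position(s): 4


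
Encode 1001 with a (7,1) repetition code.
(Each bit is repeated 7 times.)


Each bit -> 7 copies

1111111000000000000001111111


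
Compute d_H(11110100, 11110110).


XOR: 00000010
Count of 1s: 1

1


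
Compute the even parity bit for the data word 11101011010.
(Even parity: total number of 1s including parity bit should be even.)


Number of 1s in data: 7
Parity bit: 1

1


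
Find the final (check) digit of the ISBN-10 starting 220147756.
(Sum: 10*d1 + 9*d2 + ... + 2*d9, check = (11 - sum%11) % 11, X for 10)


Weighted sum: 159
159 mod 11 = 5

Check digit: 6


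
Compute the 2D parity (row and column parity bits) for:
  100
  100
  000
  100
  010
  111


Row parities: 110111
Column parities: 001

Row P: 110111, Col P: 001, Corner: 1


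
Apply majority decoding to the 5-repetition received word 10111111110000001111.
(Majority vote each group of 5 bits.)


Groups: 10111, 11111, 00000, 01111
Majority votes: 1101

1101


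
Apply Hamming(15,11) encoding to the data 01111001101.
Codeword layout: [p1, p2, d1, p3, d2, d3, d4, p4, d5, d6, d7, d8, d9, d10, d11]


Parity bits: p1=1, p2=1, p3=0, p4=0

110011101001101


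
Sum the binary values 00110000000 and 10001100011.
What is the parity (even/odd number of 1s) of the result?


00110000000 = 384
10001100011 = 1123
Sum = 1507 = 10111100011
1s count = 7

odd parity (7 ones in 10111100011)


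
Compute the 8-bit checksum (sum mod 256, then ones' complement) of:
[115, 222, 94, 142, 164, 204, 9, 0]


Sum = 950 mod 256 = 182
Complement = 73

73


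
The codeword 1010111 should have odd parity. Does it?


Number of 1s: 5

Yes, parity is correct (5 ones)


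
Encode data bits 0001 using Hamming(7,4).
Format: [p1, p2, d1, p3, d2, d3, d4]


Parity bits: p1=1, p2=1, p3=1

1101001


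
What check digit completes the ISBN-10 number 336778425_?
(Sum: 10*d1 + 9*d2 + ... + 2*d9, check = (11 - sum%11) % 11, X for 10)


Weighted sum: 268
268 mod 11 = 4

Check digit: 7


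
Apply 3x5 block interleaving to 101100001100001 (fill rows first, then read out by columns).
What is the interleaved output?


Matrix:
  10110
  00011
  00001
Read columns: 100000100110011

100000100110011


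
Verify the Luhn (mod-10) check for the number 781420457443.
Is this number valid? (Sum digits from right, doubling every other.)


Luhn sum = 56
56 mod 10 = 6

Invalid (Luhn sum mod 10 = 6)


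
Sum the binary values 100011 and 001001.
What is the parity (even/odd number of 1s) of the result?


100011 = 35
001001 = 9
Sum = 44 = 101100
1s count = 3

odd parity (3 ones in 101100)


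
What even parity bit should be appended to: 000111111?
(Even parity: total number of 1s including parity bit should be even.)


Number of 1s in data: 6
Parity bit: 0

0


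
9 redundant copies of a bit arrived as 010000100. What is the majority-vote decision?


Ones: 2 out of 9
Threshold: 5

0 (2/9 voted 1)


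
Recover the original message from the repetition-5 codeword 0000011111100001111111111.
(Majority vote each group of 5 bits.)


Groups: 00000, 11111, 10000, 11111, 11111
Majority votes: 01011

01011


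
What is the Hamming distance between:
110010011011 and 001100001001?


XOR: 111110010010
Count of 1s: 7

7


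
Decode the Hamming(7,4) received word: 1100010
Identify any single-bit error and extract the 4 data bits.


Syndrome = 5: error at position 5

Data: 0110 (corrected bit 5)


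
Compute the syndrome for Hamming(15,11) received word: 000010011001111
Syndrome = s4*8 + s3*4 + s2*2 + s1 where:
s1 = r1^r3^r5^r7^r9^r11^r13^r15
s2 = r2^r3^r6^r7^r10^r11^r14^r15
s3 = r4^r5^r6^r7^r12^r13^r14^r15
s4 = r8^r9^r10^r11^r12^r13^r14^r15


s1=0, s2=0, s3=1, s4=0

Syndrome = 4 (error at position 4)


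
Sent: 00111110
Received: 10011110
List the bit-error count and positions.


XOR: 10100000

2 error(s) at position(s): 0, 2


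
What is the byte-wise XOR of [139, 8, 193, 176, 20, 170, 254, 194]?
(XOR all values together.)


XOR chain: 139 ^ 8 ^ 193 ^ 176 ^ 20 ^ 170 ^ 254 ^ 194 = 112

112


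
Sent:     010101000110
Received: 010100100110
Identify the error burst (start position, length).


XOR: 000001100000

Burst at position 5, length 2


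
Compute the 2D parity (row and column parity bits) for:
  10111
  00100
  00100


Row parities: 011
Column parities: 10111

Row P: 011, Col P: 10111, Corner: 0


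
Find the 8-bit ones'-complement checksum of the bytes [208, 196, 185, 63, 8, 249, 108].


Sum = 1017 mod 256 = 249
Complement = 6

6


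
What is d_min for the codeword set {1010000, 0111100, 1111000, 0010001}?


Comparing all pairs, minimum distance: 2
Can detect 1 errors, correct 0 errors

2


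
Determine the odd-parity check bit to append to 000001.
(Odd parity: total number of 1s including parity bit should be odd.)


Number of 1s in data: 1
Parity bit: 0

0


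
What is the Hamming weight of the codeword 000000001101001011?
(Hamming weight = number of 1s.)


Counting 1s in 000000001101001011

6


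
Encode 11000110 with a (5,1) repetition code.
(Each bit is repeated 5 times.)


Each bit -> 5 copies

1111111111000000000000000111111111100000


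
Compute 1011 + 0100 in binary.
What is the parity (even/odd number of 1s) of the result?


1011 = 11
0100 = 4
Sum = 15 = 1111
1s count = 4

even parity (4 ones in 1111)


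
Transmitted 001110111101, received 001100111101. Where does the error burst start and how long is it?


XOR: 000010000000

Burst at position 4, length 1


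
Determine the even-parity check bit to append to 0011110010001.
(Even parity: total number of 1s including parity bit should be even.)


Number of 1s in data: 6
Parity bit: 0

0


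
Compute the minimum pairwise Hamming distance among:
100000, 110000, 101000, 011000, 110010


Comparing all pairs, minimum distance: 1
Can detect 0 errors, correct 0 errors

1


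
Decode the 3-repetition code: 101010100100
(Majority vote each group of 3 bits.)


Groups: 101, 010, 100, 100
Majority votes: 1000

1000


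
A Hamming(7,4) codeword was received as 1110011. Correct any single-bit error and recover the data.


Syndrome = 1: error at position 1

Data: 1011 (corrected bit 1)


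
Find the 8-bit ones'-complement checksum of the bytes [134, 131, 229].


Sum = 494 mod 256 = 238
Complement = 17

17


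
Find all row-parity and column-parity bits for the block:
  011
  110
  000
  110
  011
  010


Row parities: 000001
Column parities: 010

Row P: 000001, Col P: 010, Corner: 1


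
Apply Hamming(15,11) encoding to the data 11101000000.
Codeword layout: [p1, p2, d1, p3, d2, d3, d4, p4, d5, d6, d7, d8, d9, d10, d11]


Parity bits: p1=1, p2=0, p3=0, p4=1

101011011000000


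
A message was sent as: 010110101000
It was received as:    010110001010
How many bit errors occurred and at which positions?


XOR: 000000100010

2 error(s) at position(s): 6, 10


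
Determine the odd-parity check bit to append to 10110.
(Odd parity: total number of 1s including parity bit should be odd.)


Number of 1s in data: 3
Parity bit: 0

0


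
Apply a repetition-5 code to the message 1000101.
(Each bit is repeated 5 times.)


Each bit -> 5 copies

11111000000000000000111110000011111


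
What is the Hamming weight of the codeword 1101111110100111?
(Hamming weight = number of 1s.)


Counting 1s in 1101111110100111

12


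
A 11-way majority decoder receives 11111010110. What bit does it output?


Ones: 8 out of 11
Threshold: 6

1 (8/11 voted 1)


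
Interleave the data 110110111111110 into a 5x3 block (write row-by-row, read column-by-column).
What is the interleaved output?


Matrix:
  110
  110
  111
  111
  110
Read columns: 111111111100110

111111111100110


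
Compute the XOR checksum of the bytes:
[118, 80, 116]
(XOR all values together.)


XOR chain: 118 ^ 80 ^ 116 = 82

82


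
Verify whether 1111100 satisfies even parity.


Number of 1s: 5

No, parity error (5 ones)


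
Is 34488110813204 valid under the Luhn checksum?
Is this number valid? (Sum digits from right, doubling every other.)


Luhn sum = 56
56 mod 10 = 6

Invalid (Luhn sum mod 10 = 6)


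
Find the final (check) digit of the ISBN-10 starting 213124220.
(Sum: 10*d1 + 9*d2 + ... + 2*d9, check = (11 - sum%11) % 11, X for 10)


Weighted sum: 106
106 mod 11 = 7

Check digit: 4


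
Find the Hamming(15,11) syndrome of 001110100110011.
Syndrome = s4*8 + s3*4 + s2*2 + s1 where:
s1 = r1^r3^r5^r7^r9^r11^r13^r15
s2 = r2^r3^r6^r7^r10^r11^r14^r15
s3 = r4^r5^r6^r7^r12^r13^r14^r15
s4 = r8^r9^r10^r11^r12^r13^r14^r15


s1=1, s2=0, s3=1, s4=0

Syndrome = 5 (error at position 5)


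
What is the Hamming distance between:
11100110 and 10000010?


XOR: 01100100
Count of 1s: 3

3


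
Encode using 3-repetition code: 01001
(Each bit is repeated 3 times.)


Each bit -> 3 copies

000111000000111


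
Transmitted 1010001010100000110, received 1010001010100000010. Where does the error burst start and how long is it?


XOR: 0000000000000000100

Burst at position 16, length 1


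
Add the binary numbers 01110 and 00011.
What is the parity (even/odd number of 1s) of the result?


01110 = 14
00011 = 3
Sum = 17 = 10001
1s count = 2

even parity (2 ones in 10001)


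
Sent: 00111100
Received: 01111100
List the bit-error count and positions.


XOR: 01000000

1 error(s) at position(s): 1


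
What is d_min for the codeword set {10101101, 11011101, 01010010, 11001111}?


Comparing all pairs, minimum distance: 2
Can detect 1 errors, correct 0 errors

2


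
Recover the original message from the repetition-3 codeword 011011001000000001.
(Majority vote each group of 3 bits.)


Groups: 011, 011, 001, 000, 000, 001
Majority votes: 110000

110000


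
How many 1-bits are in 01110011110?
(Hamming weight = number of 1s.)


Counting 1s in 01110011110

7


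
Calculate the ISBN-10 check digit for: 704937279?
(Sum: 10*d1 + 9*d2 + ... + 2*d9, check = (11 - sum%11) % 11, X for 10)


Weighted sum: 265
265 mod 11 = 1

Check digit: X


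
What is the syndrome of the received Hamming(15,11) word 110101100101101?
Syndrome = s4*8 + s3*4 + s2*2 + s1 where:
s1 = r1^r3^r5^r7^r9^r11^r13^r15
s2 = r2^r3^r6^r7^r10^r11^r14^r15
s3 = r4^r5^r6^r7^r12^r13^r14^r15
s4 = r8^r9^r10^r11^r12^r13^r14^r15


s1=0, s2=1, s3=0, s4=0

Syndrome = 2 (error at position 2)


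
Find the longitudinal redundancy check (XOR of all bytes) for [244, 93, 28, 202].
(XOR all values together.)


XOR chain: 244 ^ 93 ^ 28 ^ 202 = 127

127


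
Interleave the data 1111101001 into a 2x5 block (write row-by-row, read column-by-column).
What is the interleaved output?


Matrix:
  11111
  01001
Read columns: 1011101011

1011101011


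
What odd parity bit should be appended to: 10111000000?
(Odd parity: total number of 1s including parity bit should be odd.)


Number of 1s in data: 4
Parity bit: 1

1


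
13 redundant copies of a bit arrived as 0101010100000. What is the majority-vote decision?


Ones: 4 out of 13
Threshold: 7

0 (4/13 voted 1)


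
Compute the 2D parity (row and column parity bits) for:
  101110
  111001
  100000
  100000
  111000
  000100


Row parities: 001111
Column parities: 101011

Row P: 001111, Col P: 101011, Corner: 0


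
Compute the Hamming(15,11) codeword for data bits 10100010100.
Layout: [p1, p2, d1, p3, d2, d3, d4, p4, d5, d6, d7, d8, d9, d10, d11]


Parity bits: p1=1, p2=1, p3=0, p4=0

111001000010100


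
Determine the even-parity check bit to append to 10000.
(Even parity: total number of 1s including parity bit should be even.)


Number of 1s in data: 1
Parity bit: 1

1


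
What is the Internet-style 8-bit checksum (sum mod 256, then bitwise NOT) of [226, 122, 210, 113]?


Sum = 671 mod 256 = 159
Complement = 96

96


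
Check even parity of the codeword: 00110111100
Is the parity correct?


Number of 1s: 6

Yes, parity is correct (6 ones)


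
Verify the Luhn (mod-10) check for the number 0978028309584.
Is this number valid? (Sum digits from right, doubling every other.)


Luhn sum = 66
66 mod 10 = 6

Invalid (Luhn sum mod 10 = 6)


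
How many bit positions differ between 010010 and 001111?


XOR: 011101
Count of 1s: 4

4


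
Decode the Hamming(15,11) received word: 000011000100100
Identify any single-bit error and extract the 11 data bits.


Syndrome = 4: error at position 4

Data: 01100100100 (corrected bit 4)


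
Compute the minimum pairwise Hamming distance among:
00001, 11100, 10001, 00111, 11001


Comparing all pairs, minimum distance: 1
Can detect 0 errors, correct 0 errors

1


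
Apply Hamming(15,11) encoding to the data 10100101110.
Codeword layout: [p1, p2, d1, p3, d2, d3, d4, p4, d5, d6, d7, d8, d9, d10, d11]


Parity bits: p1=0, p2=0, p3=0, p4=0

001001000101110


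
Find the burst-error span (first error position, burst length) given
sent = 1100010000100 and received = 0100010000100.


XOR: 1000000000000

Burst at position 0, length 1


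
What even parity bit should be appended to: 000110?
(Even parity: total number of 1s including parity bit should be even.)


Number of 1s in data: 2
Parity bit: 0

0


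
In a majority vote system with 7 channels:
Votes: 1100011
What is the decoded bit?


Ones: 4 out of 7
Threshold: 4

1 (4/7 voted 1)


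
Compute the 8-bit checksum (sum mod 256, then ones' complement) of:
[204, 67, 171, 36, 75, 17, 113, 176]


Sum = 859 mod 256 = 91
Complement = 164

164


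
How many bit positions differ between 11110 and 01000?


XOR: 10110
Count of 1s: 3

3


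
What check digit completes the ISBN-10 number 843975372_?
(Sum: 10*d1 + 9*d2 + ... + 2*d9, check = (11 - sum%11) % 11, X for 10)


Weighted sum: 307
307 mod 11 = 10

Check digit: 1


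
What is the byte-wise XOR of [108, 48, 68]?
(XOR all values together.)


XOR chain: 108 ^ 48 ^ 68 = 24

24


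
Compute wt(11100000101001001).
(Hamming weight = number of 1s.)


Counting 1s in 11100000101001001

7


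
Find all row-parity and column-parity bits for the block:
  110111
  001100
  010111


Row parities: 100
Column parities: 101100

Row P: 100, Col P: 101100, Corner: 1


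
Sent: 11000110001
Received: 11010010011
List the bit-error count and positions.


XOR: 00010100010

3 error(s) at position(s): 3, 5, 9


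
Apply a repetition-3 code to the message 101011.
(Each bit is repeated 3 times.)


Each bit -> 3 copies

111000111000111111


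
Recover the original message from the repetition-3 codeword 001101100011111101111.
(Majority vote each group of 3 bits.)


Groups: 001, 101, 100, 011, 111, 101, 111
Majority votes: 0101111

0101111


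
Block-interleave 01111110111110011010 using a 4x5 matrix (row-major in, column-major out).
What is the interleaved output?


Matrix:
  01111
  11011
  11100
  11010
Read columns: 01111111101011011100

01111111101011011100


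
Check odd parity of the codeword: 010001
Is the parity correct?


Number of 1s: 2

No, parity error (2 ones)


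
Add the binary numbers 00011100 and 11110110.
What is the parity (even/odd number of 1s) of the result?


00011100 = 28
11110110 = 246
Sum = 274 = 100010010
1s count = 3

odd parity (3 ones in 100010010)


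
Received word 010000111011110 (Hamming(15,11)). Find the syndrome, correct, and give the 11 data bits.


Syndrome = 0: no error detected

Data: 00011011110 (no errors)


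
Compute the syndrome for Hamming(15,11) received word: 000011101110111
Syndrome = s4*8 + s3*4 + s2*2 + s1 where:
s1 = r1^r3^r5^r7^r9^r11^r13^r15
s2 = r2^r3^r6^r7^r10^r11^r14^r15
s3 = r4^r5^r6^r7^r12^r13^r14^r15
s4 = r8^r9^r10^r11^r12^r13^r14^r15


s1=0, s2=0, s3=0, s4=0

Syndrome = 0 (no error)


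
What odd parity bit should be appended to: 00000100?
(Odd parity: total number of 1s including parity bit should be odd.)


Number of 1s in data: 1
Parity bit: 0

0


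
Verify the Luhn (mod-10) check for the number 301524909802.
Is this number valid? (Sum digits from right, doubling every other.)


Luhn sum = 49
49 mod 10 = 9

Invalid (Luhn sum mod 10 = 9)


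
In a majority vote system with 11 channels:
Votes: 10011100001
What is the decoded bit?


Ones: 5 out of 11
Threshold: 6

0 (5/11 voted 1)


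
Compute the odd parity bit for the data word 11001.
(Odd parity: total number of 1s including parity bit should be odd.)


Number of 1s in data: 3
Parity bit: 0

0


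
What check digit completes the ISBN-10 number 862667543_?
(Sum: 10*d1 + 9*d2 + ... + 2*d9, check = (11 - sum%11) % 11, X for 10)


Weighted sum: 301
301 mod 11 = 4

Check digit: 7


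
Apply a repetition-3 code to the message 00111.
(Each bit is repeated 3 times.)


Each bit -> 3 copies

000000111111111


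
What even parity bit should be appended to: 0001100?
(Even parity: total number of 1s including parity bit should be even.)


Number of 1s in data: 2
Parity bit: 0

0


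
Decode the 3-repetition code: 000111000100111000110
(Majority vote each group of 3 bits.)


Groups: 000, 111, 000, 100, 111, 000, 110
Majority votes: 0100101

0100101


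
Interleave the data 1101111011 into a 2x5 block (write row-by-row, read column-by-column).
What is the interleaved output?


Matrix:
  11011
  11011
Read columns: 1111001111

1111001111


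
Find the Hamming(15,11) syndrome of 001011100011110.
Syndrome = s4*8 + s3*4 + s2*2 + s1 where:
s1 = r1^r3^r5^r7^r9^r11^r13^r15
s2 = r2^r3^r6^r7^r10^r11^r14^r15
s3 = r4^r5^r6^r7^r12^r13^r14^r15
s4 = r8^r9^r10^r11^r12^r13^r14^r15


s1=1, s2=1, s3=0, s4=0

Syndrome = 3 (error at position 3)


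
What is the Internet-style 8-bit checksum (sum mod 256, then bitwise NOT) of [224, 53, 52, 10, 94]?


Sum = 433 mod 256 = 177
Complement = 78

78


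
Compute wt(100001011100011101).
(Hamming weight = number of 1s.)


Counting 1s in 100001011100011101

9


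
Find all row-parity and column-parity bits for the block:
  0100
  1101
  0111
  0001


Row parities: 1111
Column parities: 1111

Row P: 1111, Col P: 1111, Corner: 0


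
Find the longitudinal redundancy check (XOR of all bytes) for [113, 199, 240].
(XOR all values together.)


XOR chain: 113 ^ 199 ^ 240 = 70

70


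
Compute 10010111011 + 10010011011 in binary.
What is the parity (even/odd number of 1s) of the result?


10010111011 = 1211
10010011011 = 1179
Sum = 2390 = 100101010110
1s count = 6

even parity (6 ones in 100101010110)


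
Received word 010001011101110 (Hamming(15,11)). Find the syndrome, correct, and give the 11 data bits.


Syndrome = 0: no error detected

Data: 00101101110 (no errors)


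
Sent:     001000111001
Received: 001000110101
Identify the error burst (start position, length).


XOR: 000000001100

Burst at position 8, length 2


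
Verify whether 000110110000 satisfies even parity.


Number of 1s: 4

Yes, parity is correct (4 ones)


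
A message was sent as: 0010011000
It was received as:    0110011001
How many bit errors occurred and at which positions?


XOR: 0100000001

2 error(s) at position(s): 1, 9


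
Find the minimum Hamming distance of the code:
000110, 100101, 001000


Comparing all pairs, minimum distance: 3
Can detect 2 errors, correct 1 errors

3


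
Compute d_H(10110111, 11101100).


XOR: 01011011
Count of 1s: 5

5


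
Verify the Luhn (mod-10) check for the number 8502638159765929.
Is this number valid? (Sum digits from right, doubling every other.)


Luhn sum = 72
72 mod 10 = 2

Invalid (Luhn sum mod 10 = 2)


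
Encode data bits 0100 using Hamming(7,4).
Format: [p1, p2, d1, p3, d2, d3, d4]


Parity bits: p1=1, p2=0, p3=1

1001100


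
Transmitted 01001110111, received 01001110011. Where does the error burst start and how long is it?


XOR: 00000000100

Burst at position 8, length 1


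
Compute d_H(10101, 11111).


XOR: 01010
Count of 1s: 2

2


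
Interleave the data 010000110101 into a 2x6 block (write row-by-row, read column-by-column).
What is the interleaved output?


Matrix:
  010000
  110101
Read columns: 011100010001

011100010001


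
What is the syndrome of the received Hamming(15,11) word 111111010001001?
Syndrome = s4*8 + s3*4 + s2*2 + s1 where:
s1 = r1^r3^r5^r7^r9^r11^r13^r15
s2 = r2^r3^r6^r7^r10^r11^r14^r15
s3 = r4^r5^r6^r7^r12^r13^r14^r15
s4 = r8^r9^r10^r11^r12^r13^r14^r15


s1=0, s2=0, s3=1, s4=1

Syndrome = 12 (error at position 12)


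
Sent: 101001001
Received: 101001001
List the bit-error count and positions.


XOR: 000000000

0 errors (received matches sent)


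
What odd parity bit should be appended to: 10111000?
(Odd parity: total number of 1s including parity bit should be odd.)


Number of 1s in data: 4
Parity bit: 1

1


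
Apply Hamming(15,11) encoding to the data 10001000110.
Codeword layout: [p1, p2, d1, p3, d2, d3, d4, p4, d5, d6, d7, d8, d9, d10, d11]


Parity bits: p1=1, p2=0, p3=0, p4=1

101000011000110


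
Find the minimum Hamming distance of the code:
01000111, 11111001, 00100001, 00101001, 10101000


Comparing all pairs, minimum distance: 1
Can detect 0 errors, correct 0 errors

1


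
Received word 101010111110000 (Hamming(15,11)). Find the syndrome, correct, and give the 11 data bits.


Syndrome = 0: no error detected

Data: 11011110000 (no errors)


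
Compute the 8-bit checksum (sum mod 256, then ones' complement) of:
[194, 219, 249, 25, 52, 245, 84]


Sum = 1068 mod 256 = 44
Complement = 211

211


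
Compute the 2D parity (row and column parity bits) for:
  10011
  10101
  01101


Row parities: 111
Column parities: 01011

Row P: 111, Col P: 01011, Corner: 1


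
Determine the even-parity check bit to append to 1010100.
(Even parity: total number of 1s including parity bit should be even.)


Number of 1s in data: 3
Parity bit: 1

1
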